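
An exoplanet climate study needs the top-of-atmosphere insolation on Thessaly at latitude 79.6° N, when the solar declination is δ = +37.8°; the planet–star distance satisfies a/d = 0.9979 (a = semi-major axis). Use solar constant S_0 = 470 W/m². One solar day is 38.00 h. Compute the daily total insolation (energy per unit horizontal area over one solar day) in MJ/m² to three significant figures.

38.6 MJ/m²

cos h₀ = −tan(+79.6°) tan(+37.800°) = -4.2263 ≤ −1 ⇒ polar day, h₀ = π.
Bracket: h₀ sin ϕ sin δ + cos ϕ cos δ sin h₀ = 3.1416×0.98357×0.61291 + 0.18052×0.79016×0.00000 = 1.893882 + 0.000000 = 1.893882.
Inverse-square distance factor (a/d)² = 0.9979² = 0.995804.
Q̄ = (S_0/π) × 0.995804 × [bracket] = (470/π) × 0.995804 × 1.893882 = 282.15 W/m².
Daily total = Q̄ × 38.00 h × 3600 s/h = 282.15 × 38.00 × 3600 / 10⁶ = 38.60 MJ/m².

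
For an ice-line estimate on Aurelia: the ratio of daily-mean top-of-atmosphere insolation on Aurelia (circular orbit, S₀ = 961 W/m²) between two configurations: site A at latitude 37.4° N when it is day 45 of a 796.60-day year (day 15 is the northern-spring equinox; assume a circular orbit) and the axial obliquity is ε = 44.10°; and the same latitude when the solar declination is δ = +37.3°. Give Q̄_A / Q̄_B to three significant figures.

Q̄_A / Q̄_B ≈ 0.716

— Configuration A (φ=+37.4°):
Solar longitude: λ_s = 360° × (45 − 15)/796.60 = 13.558°.
sin δ = sin 44.10° × sin 13.558° = 0.16314, so δ = +9.389°.
cos H₀ = −tan(+37.4°) tan(+9.389°) = -0.1264, H₀ = 1.6976 rad.
Bracket: H₀ sin φ sin δ + cos φ cos δ sin H₀ = 1.6976×0.60738×0.16314 + 0.79441×0.98660×0.99198 = 0.168212 + 0.777479 = 0.945691.
Q̄ = (S₀/π) × [bracket] = (961/π) × 0.945691 = 289.28 W/m².
— Configuration B (φ=+37.4°):
cos H₀ = −tan(+37.4°) tan(+37.300°) = -0.5824, H₀ = 2.1925 rad.
Bracket: H₀ sin φ sin δ + cos φ cos δ sin H₀ = 2.1925×0.60738×0.60599 + 0.79441×0.79547×0.81288 = 0.806985 + 0.513683 = 1.320668.
Q̄ = (S₀/π) × [bracket] = (961/π) × 1.320668 = 403.99 W/m².
Ratio Q̄_A / Q̄_B = 289.28 / 403.99 = 0.7161.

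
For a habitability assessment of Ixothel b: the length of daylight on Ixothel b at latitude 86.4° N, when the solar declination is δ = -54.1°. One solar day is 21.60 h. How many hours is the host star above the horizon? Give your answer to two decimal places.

cos H₀ = −tan φ · tan δ = 21.9575 ≥ 1, so the host star never rises (polar night) and H₀ = 0.
Daylight = 2H₀/(2π) × 21.60 h = (0.0000/π) × 21.60 = 0.00 h.

0.00 h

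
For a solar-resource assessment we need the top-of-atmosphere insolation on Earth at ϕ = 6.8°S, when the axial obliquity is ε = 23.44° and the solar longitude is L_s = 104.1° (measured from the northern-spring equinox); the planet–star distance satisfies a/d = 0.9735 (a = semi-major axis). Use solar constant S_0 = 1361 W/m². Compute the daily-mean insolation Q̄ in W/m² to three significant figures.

Q̄ ≈ 347 W/m²

Solar declination: sin δ = sin ε · sin L_s = sin 23.44° × sin 104.1° = 0.38580, so δ = +22.694°.
cos h₀ = −tan(-6.8°) tan(+22.694°) = 0.0499, h₀ = 1.5209 rad.
Bracket: h₀ sin ϕ sin δ + cos ϕ cos δ sin h₀ = 1.5209×-0.11840×0.38580 + 0.99297×0.92258×0.99876 = -0.069473 + 0.914958 = 0.845485.
Inverse-square distance factor (a/d)² = 0.9735² = 0.947702.
Q̄ = (S_0/π) × 0.947702 × [bracket] = (1361/π) × 0.947702 × 0.845485 = 347.1 W/m².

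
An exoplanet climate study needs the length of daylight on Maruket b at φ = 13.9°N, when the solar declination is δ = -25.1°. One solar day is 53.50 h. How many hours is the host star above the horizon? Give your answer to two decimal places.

24.77 h

cos H₀ = −tan φ · tan δ = −tan(+13.9°) × tan(-25.100°) = 0.1159, so H₀ = 1.4546 rad = 83.34°.
Daylight = 2H₀/(2π) × 53.50 h = (1.4546/π) × 53.50 = 24.77 h.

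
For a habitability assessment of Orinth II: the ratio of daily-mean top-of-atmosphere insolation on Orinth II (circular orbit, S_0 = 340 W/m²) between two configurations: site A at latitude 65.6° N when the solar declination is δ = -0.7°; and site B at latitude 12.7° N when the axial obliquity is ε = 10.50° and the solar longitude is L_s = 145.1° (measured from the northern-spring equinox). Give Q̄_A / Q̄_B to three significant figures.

— Configuration A (ϕ=+65.6°):
cos h₀ = −tan(+65.6°) tan(-0.700°) = 0.0269, h₀ = 1.5439 rad.
Bracket: h₀ sin ϕ sin δ + cos ϕ cos δ sin h₀ = 1.5439×0.91068×-0.01222 + 0.41310×0.99993×0.99964 = -0.017181 + 0.412922 = 0.395741.
Q̄ = (S_0/π) × [bracket] = (340/π) × 0.395741 = 42.829 W/m².
— Configuration B (ϕ=+12.7°):
Solar declination: sin δ = sin ε · sin L_s = sin 10.50° × sin 145.1° = 0.10427, so δ = +5.985°.
cos h₀ = −tan(+12.7°) tan(+5.985°) = -0.0236, h₀ = 1.5944 rad.
Bracket: h₀ sin ϕ sin δ + cos ϕ cos δ sin h₀ = 1.5944×0.21985×0.10427 + 0.97553×0.99455×0.99972 = 0.036550 + 0.969942 = 1.006492.
Q̄ = (S_0/π) × [bracket] = (340/π) × 1.006492 = 108.93 W/m².
Ratio Q̄_A / Q̄_B = 42.829 / 108.93 = 0.3932.

Q̄_A / Q̄_B ≈ 0.393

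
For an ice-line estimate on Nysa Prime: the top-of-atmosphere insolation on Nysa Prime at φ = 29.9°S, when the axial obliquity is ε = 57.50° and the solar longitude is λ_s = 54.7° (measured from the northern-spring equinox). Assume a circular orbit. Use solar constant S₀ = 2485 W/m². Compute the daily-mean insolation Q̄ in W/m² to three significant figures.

Q̄ ≈ 147 W/m²

Solar declination: sin δ = sin ε · sin λ_s = sin 57.50° × sin 54.7° = 0.68832, so δ = +43.498°.
cos H₀ = −tan(-29.9°) tan(+43.498°) = 0.5456, H₀ = 0.9937 rad.
Bracket: H₀ sin φ sin δ + cos φ cos δ sin H₀ = 0.9937×-0.49849×0.68832 + 0.86690×0.72540×0.83802 = -0.340959 + 0.526988 = 0.186029.
Q̄ = (S₀/π) × [bracket] = (2485/π) × 0.186029 = 147.1 W/m².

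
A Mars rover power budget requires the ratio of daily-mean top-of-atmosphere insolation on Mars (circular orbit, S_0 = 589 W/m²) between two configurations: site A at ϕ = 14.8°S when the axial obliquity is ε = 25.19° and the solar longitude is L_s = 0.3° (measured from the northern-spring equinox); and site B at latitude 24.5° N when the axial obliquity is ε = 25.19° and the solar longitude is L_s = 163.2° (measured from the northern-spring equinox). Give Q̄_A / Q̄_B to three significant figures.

Q̄_A / Q̄_B ≈ 0.981

— Configuration A (ϕ=-14.8°):
Solar declination: sin δ = sin ε · sin L_s = sin 25.19° × sin 0.3° = 0.00223, so δ = +0.128°.
cos h₀ = −tan(-14.8°) tan(+0.128°) = 0.0006, h₀ = 1.5702 rad.
Bracket: h₀ sin ϕ sin δ + cos ϕ cos δ sin h₀ = 1.5702×-0.25545×0.00223 + 0.96682×1.00000×1.00000 = -0.000894 + 0.966820 = 0.965926.
Q̄ = (S_0/π) × [bracket] = (589/π) × 0.965926 = 181.10 W/m².
— Configuration B (ϕ=+24.5°):
Solar declination: sin δ = sin ε · sin L_s = sin 25.19° × sin 163.2° = 0.12302, so δ = +7.066°.
cos h₀ = −tan(+24.5°) tan(+7.066°) = -0.0565, h₀ = 1.6273 rad.
Bracket: h₀ sin ϕ sin δ + cos ϕ cos δ sin h₀ = 1.6273×0.41469×0.12302 + 0.90996×0.99240×0.99840 = 0.083017 + 0.901599 = 0.984616.
Q̄ = (S_0/π) × [bracket] = (589/π) × 0.984616 = 184.60 W/m².
Ratio Q̄_A / Q̄_B = 181.10 / 184.60 = 0.9810.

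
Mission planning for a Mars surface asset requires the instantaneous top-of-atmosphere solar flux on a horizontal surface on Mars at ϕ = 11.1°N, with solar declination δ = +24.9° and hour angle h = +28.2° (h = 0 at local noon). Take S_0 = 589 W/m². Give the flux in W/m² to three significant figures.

510 W/m²

cos θ_z = sin ϕ sin δ + cos ϕ cos δ cos h = 0.081059 + 0.784427 = 0.865486.
Flux = S_0 · cos θ_z = 589 × 0.865486 = 509.8 W/m².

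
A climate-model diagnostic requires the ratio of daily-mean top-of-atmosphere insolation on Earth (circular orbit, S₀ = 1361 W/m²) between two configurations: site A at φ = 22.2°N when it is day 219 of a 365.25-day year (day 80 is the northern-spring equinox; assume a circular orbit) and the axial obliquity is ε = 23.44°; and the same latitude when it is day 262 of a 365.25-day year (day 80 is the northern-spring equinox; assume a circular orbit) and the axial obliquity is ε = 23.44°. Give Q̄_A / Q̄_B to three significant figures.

— Configuration A (φ=+22.2°):
Solar longitude: λ_s = 360° × (219 − 80)/365.25 = 137.002°.
sin δ = sin 23.44° × sin 137.002° = 0.27128, so δ = +15.740°.
cos H₀ = −tan(+22.2°) tan(+15.740°) = -0.1150, H₀ = 1.6861 rad.
Bracket: H₀ sin φ sin δ + cos φ cos δ sin H₀ = 1.6861×0.37784×0.27128 + 0.92587×0.96250×0.99336 = 0.172826 + 0.885233 = 1.058059.
Q̄ = (S₀/π) × [bracket] = (1361/π) × 1.058059 = 458.37 W/m².
— Configuration B (φ=+22.2°):
Solar longitude: λ_s = 360° × (262 − 80)/365.25 = 179.384°.
sin δ = sin 23.44° × sin 179.384° = 0.00428, so δ = +0.245°.
cos H₀ = −tan(+22.2°) tan(+0.245°) = -0.0017, H₀ = 1.5725 rad.
Bracket: H₀ sin φ sin δ + cos φ cos δ sin H₀ = 1.5725×0.37784×0.00428 + 0.92587×0.99999×1.00000 = 0.002543 + 0.925861 = 0.928404.
Q̄ = (S₀/π) × [bracket] = (1361/π) × 0.928404 = 402.20 W/m².
Ratio Q̄_A / Q̄_B = 458.37 / 402.20 = 1.140.

Q̄_A / Q̄_B ≈ 1.14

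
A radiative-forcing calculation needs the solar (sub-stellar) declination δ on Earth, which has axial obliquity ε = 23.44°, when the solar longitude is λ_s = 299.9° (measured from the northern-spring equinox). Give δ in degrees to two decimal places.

sin δ = sin ε · sin λ_s = sin 23.44° × sin 299.9° = -0.344842.
δ = arcsin(-0.344842) = -20.17°.

δ = -20.17°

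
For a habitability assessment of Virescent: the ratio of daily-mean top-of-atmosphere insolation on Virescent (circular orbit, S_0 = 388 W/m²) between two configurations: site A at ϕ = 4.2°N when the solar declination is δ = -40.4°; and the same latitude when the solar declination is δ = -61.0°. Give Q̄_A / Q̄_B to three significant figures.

Q̄_A / Q̄_B ≈ 1.77

— Configuration A (ϕ=+4.2°):
cos h₀ = −tan(+4.2°) tan(-40.400°) = 0.0625, h₀ = 1.5083 rad.
Bracket: h₀ sin ϕ sin δ + cos ϕ cos δ sin h₀ = 1.5083×0.07324×-0.64812 + 0.99731×0.76154×0.99805 = -0.071596 + 0.758010 = 0.686414.
Q̄ = (S_0/π) × [bracket] = (388/π) × 0.686414 = 84.775 W/m².
— Configuration B (ϕ=+4.2°):
cos h₀ = −tan(+4.2°) tan(-61.000°) = 0.1325, h₀ = 1.4379 rad.
Bracket: h₀ sin ϕ sin δ + cos ϕ cos δ sin h₀ = 1.4379×0.07324×-0.87462 + 0.99731×0.48481×0.99119 = -0.092108 + 0.479246 = 0.387138.
Q̄ = (S_0/π) × [bracket] = (388/π) × 0.387138 = 47.813 W/m².
Ratio Q̄_A / Q̄_B = 84.775 / 47.813 = 1.773.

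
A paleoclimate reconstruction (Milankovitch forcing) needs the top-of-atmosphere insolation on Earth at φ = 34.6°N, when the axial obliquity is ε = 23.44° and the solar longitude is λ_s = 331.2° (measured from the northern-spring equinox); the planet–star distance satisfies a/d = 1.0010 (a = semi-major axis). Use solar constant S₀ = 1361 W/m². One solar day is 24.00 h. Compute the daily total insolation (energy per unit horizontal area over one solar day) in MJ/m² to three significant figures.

24.2 MJ/m²

Solar declination: sin δ = sin ε · sin λ_s = sin 23.44° × sin 331.2° = -0.19164, so δ = -11.048°.
cos H₀ = −tan(+34.6°) tan(-11.048°) = 0.1347, H₀ = 1.4357 rad.
Bracket: H₀ sin φ sin δ + cos φ cos δ sin H₀ = 1.4357×0.56784×-0.19164 + 0.82314×0.98147×0.99089 = -0.156234 + 0.800527 = 0.644293.
Inverse-square distance factor (a/d)² = 1.0010² = 1.002001.
Q̄ = (S₀/π) × 1.002001 × [bracket] = (1361/π) × 1.002001 × 0.644293 = 279.68 W/m².
Daily total = Q̄ × 24.00 h × 3600 s/h = 279.68 × 24.00 × 3600 / 10⁶ = 24.16 MJ/m².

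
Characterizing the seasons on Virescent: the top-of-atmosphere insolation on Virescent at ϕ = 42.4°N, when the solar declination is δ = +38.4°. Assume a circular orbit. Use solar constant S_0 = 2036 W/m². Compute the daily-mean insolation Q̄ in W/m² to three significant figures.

cos h₀ = −tan(+42.4°) tan(+38.400°) = -0.7237, h₀ = 2.3800 rad.
Bracket: h₀ sin ϕ sin δ + cos ϕ cos δ sin h₀ = 2.3800×0.67430×0.62115 + 0.73846×0.78369×0.69008 = 0.996843 + 0.399366 = 1.396209.
Q̄ = (S_0/π) × [bracket] = (2036/π) × 1.396209 = 904.9 W/m².

Q̄ ≈ 905 W/m²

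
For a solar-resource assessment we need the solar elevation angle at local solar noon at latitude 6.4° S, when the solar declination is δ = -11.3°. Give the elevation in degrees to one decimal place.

At local noon the hour angle is zero, so the zenith angle equals |ϕ − δ| = |-6.4° − (-11.300°)| = 4.900°.
Elevation = 90° − 4.900° = 85.1°.

85.1°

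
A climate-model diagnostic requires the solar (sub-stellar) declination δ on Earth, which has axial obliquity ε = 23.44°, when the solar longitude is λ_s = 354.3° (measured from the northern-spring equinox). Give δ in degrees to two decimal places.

sin δ = sin ε · sin λ_s = sin 23.44° × sin 354.3° = -0.039508.
δ = arcsin(-0.039508) = -2.26°.

δ = -2.26°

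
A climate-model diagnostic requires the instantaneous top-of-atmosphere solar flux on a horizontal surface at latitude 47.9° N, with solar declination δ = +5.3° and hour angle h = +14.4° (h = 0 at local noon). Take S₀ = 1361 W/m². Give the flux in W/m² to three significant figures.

cos θ_z = sin φ sin δ + cos φ cos δ cos h = 0.068537 + 0.646588 = 0.715125.
Flux = S₀ · cos θ_z = 1361 × 0.715125 = 973.3 W/m².

973 W/m²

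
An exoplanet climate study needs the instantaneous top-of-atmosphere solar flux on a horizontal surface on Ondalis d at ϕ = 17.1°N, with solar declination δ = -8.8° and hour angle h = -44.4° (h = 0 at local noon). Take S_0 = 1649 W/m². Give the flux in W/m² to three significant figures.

1.04e+03 W/m²

cos θ_z = sin ϕ sin δ + cos ϕ cos δ cos h = -0.044984 + 0.674849 = 0.629865.
Flux = S_0 · cos θ_z = 1649 × 0.629865 = 1039 W/m².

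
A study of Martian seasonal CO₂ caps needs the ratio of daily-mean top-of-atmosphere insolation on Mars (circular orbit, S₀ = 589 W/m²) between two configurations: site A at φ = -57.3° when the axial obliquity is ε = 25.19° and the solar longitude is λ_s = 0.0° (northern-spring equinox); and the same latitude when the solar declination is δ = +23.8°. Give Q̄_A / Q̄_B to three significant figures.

— Configuration A (φ=-57.3°):
Solar declination: sin δ = sin ε · sin λ_s = sin 25.19° × sin 0.0° = 0.00000, so δ = +0.000°.
cos H₀ = −tan(-57.3°) tan(+0.000°) = 0.0000, H₀ = 1.5708 rad.
Bracket: H₀ sin φ sin δ + cos φ cos δ sin H₀ = 1.5708×-0.84151×0.00000 + 0.54024×1.00000×1.00000 = -0.000000 + 0.540240 = 0.540240.
Q̄ = (S₀/π) × [bracket] = (589/π) × 0.540240 = 101.29 W/m².
— Configuration B (φ=-57.3°):
cos H₀ = −tan(-57.3°) tan(+23.800°) = 0.6870, H₀ = 0.8134 rad.
Bracket: H₀ sin φ sin δ + cos φ cos δ sin H₀ = 0.8134×-0.84151×0.40355 + 0.54024×0.91496×0.72665 = -0.276224 + 0.359182 = 0.082958.
Q̄ = (S₀/π) × [bracket] = (589/π) × 0.082958 = 15.553 W/m².
Ratio Q̄_A / Q̄_B = 101.29 / 15.553 = 6.513.

Q̄_A / Q̄_B ≈ 6.51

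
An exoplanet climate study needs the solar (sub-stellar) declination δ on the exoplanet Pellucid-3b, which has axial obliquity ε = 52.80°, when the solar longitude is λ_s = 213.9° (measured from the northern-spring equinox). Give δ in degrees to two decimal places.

sin δ = sin ε · sin λ_s = sin 52.80° × sin 213.9° = -0.444261.
δ = arcsin(-0.444261) = -26.38°.

δ = -26.38°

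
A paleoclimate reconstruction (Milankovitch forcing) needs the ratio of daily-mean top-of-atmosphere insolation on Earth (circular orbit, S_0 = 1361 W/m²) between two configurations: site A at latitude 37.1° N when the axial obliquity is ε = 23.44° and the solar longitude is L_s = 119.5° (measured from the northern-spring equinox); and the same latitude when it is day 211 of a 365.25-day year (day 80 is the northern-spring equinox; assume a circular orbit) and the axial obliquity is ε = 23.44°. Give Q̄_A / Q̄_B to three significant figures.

— Configuration A (ϕ=+37.1°):
Solar declination: sin δ = sin ε · sin L_s = sin 23.44° × sin 119.5° = 0.34622, so δ = +20.256°.
cos h₀ = −tan(+37.1°) tan(+20.256°) = -0.2791, h₀ = 1.8537 rad.
Bracket: h₀ sin ϕ sin δ + cos ϕ cos δ sin h₀ = 1.8537×0.60321×0.34622 + 0.79758×0.93815×0.96026 = 0.387133 + 0.718514 = 1.105647.
Q̄ = (S_0/π) × [bracket] = (1361/π) × 1.105647 = 478.99 W/m².
— Configuration B (ϕ=+37.1°):
Solar longitude: L_s = 360° × (211 − 80)/365.25 = 129.117°.
sin δ = sin 23.44° × sin 129.117° = 0.30863, so δ = +17.977°.
cos h₀ = −tan(+37.1°) tan(+17.977°) = -0.2454, h₀ = 1.8187 rad.
Bracket: h₀ sin ϕ sin δ + cos ϕ cos δ sin h₀ = 1.8187×0.60321×0.30863 + 0.79758×0.95118×0.96942 = 0.338585 + 0.735443 = 1.074028.
Q̄ = (S_0/π) × [bracket] = (1361/π) × 1.074028 = 465.29 W/m².
Ratio Q̄_A / Q̄_B = 478.99 / 465.29 = 1.029.

Q̄_A / Q̄_B ≈ 1.03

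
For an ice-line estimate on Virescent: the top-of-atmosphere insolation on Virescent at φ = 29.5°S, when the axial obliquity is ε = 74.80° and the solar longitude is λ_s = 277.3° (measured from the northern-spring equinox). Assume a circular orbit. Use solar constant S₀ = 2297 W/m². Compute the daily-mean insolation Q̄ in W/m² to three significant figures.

Q̄ ≈ 1.08e+03 W/m²

Solar declination: sin δ = sin ε · sin λ_s = sin 74.80° × sin 277.3° = -0.95719, so δ = -73.175°.
cos H₀ = −tan(-29.5°) tan(-73.175°) = -1.8710 ≤ −1 ⇒ polar day, H₀ = π.
Bracket: H₀ sin φ sin δ + cos φ cos δ sin H₀ = 3.1416×-0.49242×-0.95719 + 0.87036×0.28945×0.00000 = 1.480760 + 0.000000 = 1.480760.
Q̄ = (S₀/π) × [bracket] = (2297/π) × 1.480760 = 1083 W/m².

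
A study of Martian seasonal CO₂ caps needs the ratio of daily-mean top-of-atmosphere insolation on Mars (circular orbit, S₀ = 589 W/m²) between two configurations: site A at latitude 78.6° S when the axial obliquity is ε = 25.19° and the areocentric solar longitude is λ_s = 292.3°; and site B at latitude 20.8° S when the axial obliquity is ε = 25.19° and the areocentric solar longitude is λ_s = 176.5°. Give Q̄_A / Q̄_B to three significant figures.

— Configuration A (φ=-78.6°):
sin δ = sin 25.19° × sin 292.3° = -0.39379, so δ = -23.190°.
cos H₀ = −tan(-78.6°) tan(-23.190°) = -2.1246 ≤ −1 ⇒ polar day, H₀ = π.
Bracket: H₀ sin φ sin δ + cos φ cos δ sin H₀ = 3.1416×-0.98027×-0.39379 + 0.19766×0.91920×0.00000 = 1.212722 + 0.000000 = 1.212722.
Q̄ = (S₀/π) × [bracket] = (589/π) × 1.212722 = 227.37 W/m².
— Configuration B (φ=-20.8°):
sin δ = sin 25.19° × sin 176.5° = 0.02598, so δ = +1.489°.
cos H₀ = −tan(-20.8°) tan(+1.489°) = 0.0099, H₀ = 1.5609 rad.
Bracket: H₀ sin φ sin δ + cos φ cos δ sin H₀ = 1.5609×-0.35511×0.02598 + 0.93483×0.99966×0.99995 = -0.014400 + 0.934465 = 0.920065.
Q̄ = (S₀/π) × [bracket] = (589/π) × 0.920065 = 172.50 W/m².
Ratio Q̄_A / Q̄_B = 227.37 / 172.50 = 1.318.

Q̄_A / Q̄_B ≈ 1.32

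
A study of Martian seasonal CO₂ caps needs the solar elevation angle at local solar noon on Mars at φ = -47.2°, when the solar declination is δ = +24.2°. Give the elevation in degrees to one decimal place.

At local noon the hour angle is zero, so the zenith angle equals |φ − δ| = |-47.2° − (+24.200°)| = 71.400°.
Elevation = 90° − 71.400° = 18.6°.

18.6°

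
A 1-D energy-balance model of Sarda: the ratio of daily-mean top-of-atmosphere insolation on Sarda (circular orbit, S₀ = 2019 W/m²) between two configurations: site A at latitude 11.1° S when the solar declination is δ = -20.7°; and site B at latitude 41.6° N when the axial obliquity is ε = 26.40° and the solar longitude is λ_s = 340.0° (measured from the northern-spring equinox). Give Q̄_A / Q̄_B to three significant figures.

— Configuration A (φ=-11.1°):
cos H₀ = −tan(-11.1°) tan(-20.700°) = -0.0741, H₀ = 1.6450 rad.
Bracket: H₀ sin φ sin δ + cos φ cos δ sin H₀ = 1.6450×-0.19252×-0.35347 + 0.98129×0.93544×0.99725 = 0.111942 + 0.915414 = 1.027356.
Q̄ = (S₀/π) × [bracket] = (2019/π) × 1.027356 = 660.25 W/m².
— Configuration B (φ=+41.6°):
Solar declination: sin δ = sin ε · sin λ_s = sin 26.40° × sin 340.0° = -0.15207, so δ = -8.747°.
cos H₀ = −tan(+41.6°) tan(-8.747°) = 0.1366, H₀ = 1.4338 rad.
Bracket: H₀ sin φ sin δ + cos φ cos δ sin H₀ = 1.4338×0.66393×-0.15207 + 0.74780×0.98837×0.99063 = -0.144762 + 0.732178 = 0.587416.
Q̄ = (S₀/π) × [bracket] = (2019/π) × 0.587416 = 377.51 W/m².
Ratio Q̄_A / Q̄_B = 660.25 / 377.51 = 1.749.

Q̄_A / Q̄_B ≈ 1.75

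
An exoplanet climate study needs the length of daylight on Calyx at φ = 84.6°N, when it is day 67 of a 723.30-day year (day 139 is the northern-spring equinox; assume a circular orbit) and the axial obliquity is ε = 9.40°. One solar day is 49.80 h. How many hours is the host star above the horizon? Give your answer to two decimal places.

0.00 h

Solar longitude: λ_s = 360° × (67 − 139)/723.30 = -35.836°, i.e. -35.836° + 360° = 324.164°.
sin δ = sin 9.40° × sin 324.164° = -0.09562, so δ = -5.487°.
cos H₀ = −tan φ · tan δ = 1.0162 ≥ 1, so the host star never rises (polar night) and H₀ = 0.
Daylight = 2H₀/(2π) × 49.80 h = (0.0000/π) × 49.80 = 0.00 h.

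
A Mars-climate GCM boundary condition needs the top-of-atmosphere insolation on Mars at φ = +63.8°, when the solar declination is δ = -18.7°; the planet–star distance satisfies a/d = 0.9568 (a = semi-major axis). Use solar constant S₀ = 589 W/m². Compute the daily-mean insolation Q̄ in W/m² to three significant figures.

Q̄ ≈ 12.0 W/m²

cos H₀ = −tan(+63.8°) tan(-18.700°) = 0.6879, H₀ = 0.8122 rad.
Bracket: H₀ sin φ sin δ + cos φ cos δ sin H₀ = 0.8122×0.89726×-0.32061 + 0.44151×0.94721×0.72582 = -0.233646 + 0.303540 = 0.069894.
Inverse-square distance factor (a/d)² = 0.9568² = 0.915466.
Q̄ = (S₀/π) × 0.915466 × [bracket] = (589/π) × 0.915466 × 0.069894 = 12.00 W/m².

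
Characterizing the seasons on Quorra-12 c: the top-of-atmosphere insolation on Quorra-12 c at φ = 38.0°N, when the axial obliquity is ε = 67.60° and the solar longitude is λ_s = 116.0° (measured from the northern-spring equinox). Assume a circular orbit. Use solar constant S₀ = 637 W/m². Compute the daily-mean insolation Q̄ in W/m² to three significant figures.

Solar declination: sin δ = sin ε · sin λ_s = sin 67.60° × sin 116.0° = 0.83098, so δ = +56.199°.
cos H₀ = −tan(+38.0°) tan(+56.199°) = -1.1670 ≤ −1 ⇒ polar day, H₀ = π.
Bracket: H₀ sin φ sin δ + cos φ cos δ sin H₀ = 3.1416×0.61566×0.83098 + 0.78801×0.55631×0.00000 = 1.607246 + 0.000000 = 1.607246.
Q̄ = (S₀/π) × [bracket] = (637/π) × 1.607246 = 325.9 W/m².

Q̄ ≈ 326 W/m²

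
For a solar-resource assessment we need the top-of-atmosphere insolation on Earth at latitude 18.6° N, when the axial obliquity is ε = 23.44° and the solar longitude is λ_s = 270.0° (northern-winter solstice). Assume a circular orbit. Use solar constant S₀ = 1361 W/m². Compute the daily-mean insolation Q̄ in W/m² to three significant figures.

Q̄ ≈ 294 W/m²

Solar declination: sin δ = sin ε · sin λ_s = sin 23.44° × sin 270.0° = -0.39779, so δ = -23.440°.
cos H₀ = −tan(+18.6°) tan(-23.440°) = 0.1459, H₀ = 1.4244 rad.
Bracket: H₀ sin φ sin δ + cos φ cos δ sin H₀ = 1.4244×0.31896×-0.39779 + 0.94777×0.91748×0.98930 = -0.180727 + 0.860256 = 0.679529.
Q̄ = (S₀/π) × [bracket] = (1361/π) × 0.679529 = 294.4 W/m².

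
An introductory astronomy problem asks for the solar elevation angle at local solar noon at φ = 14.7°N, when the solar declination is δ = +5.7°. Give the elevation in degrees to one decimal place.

81.0°

At local noon the hour angle is zero, so the zenith angle equals |φ − δ| = |+14.7° − (+5.700°)| = 9.000°.
Elevation = 90° − 9.000° = 81.0°.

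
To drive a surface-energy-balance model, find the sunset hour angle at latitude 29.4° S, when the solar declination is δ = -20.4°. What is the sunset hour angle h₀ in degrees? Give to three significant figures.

cos h₀ = −tan ϕ · tan δ = −tan(-29.4°) × tan(-20.400°) = -0.2096, so h₀ = 1.7819 rad = 102.10°.

h₀ = 102°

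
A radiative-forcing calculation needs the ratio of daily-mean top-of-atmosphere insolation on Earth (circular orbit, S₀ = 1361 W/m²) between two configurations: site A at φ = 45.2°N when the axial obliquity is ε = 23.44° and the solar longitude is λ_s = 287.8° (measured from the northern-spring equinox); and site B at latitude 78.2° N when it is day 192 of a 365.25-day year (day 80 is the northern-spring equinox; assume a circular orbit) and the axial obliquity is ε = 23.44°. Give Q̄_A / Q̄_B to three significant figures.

Q̄_A / Q̄_B ≈ 0.250

— Configuration A (φ=+45.2°):
Solar declination: sin δ = sin ε · sin λ_s = sin 23.44° × sin 287.8° = -0.37875, so δ = -22.256°.
cos H₀ = −tan(+45.2°) tan(-22.256°) = 0.4121, H₀ = 1.1460 rad.
Bracket: H₀ sin φ sin δ + cos φ cos δ sin H₀ = 1.1460×0.70957×-0.37875 + 0.70463×0.92550×0.91114 = -0.307987 + 0.594186 = 0.286199.
Q̄ = (S₀/π) × [bracket] = (1361/π) × 0.286199 = 123.99 W/m².
— Configuration B (φ=+78.2°):
Solar longitude: λ_s = 360° × (192 − 80)/365.25 = 110.390°.
sin δ = sin 23.44° × sin 110.390° = 0.37286, so δ = +21.892°.
cos H₀ = −tan(+78.2°) tan(+21.892°) = -1.9235 ≤ −1 ⇒ polar day, H₀ = π.
Bracket: H₀ sin φ sin δ + cos φ cos δ sin H₀ = 3.1416×0.97887×0.37286 + 0.20450×0.92789×0.00000 = 1.146626 + 0.000000 = 1.146626.
Q̄ = (S₀/π) × [bracket] = (1361/π) × 1.146626 = 496.74 W/m².
Ratio Q̄_A / Q̄_B = 123.99 / 496.74 = 0.2496.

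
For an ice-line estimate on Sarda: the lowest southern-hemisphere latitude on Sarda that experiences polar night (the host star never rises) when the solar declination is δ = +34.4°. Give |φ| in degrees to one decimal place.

Polar night requires cos H₀ = −tan φ tan δ ≥ 1, i.e. tan φ tan δ ≤ −1.
The boundary is |tan φ| · |tan δ| = 1, so |φ| = 90° − |δ| = 90° − 34.4° = 55.6° in the southern hemisphere.

|φ| = 55.6°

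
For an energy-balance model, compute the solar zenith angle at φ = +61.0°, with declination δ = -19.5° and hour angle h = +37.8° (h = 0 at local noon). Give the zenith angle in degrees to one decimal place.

cos θ_z = sin φ sin δ + cos φ cos δ cos h = -0.291954 + 0.361102 = 0.069148.
θ_z = arccos(0.069148) = 86.0°.

θ_z = 86.0°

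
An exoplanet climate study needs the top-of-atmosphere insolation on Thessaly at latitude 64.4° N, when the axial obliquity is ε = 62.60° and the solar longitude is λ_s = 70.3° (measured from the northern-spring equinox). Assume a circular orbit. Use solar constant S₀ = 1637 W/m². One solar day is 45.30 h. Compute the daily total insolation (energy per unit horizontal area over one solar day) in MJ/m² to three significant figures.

201 MJ/m²

Solar declination: sin δ = sin ε · sin λ_s = sin 62.60° × sin 70.3° = 0.83585, so δ = +56.705°.
cos H₀ = −tan(+64.4°) tan(+56.705°) = -3.1780 ≤ −1 ⇒ polar day, H₀ = π.
Bracket: H₀ sin φ sin δ + cos φ cos δ sin H₀ = 3.1416×0.90183×0.83585 + 0.43209×0.54895×0.00000 = 2.368121 + 0.000000 = 2.368121.
Q̄ = (S₀/π) × [bracket] = (1637/π) × 2.368121 = 1234.0 W/m².
Daily total = Q̄ × 45.30 h × 3600 s/h = 1234.0 × 45.30 × 3600 / 10⁶ = 201.2 MJ/m².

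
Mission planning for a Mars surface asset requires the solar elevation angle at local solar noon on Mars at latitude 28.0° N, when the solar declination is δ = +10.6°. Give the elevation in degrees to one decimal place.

72.6°

At local noon the hour angle is zero, so the zenith angle equals |φ − δ| = |+28.0° − (+10.600°)| = 17.400°.
Elevation = 90° − 17.400° = 72.6°.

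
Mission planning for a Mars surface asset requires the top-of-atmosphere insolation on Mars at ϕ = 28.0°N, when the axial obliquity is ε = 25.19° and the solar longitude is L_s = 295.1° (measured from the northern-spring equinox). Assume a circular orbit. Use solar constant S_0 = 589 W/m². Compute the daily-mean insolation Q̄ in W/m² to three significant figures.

Q̄ ≈ 103 W/m²

Solar declination: sin δ = sin ε · sin L_s = sin 25.19° × sin 295.1° = -0.38543, so δ = -22.670°.
cos h₀ = −tan(+28.0°) tan(-22.670°) = 0.2221, h₀ = 1.3468 rad.
Bracket: h₀ sin ϕ sin δ + cos ϕ cos δ sin h₀ = 1.3468×0.46947×-0.38543 + 0.88295×0.92274×0.97502 = -0.243701 + 0.794381 = 0.550680.
Q̄ = (S_0/π) × [bracket] = (589/π) × 0.550680 = 103.2 W/m².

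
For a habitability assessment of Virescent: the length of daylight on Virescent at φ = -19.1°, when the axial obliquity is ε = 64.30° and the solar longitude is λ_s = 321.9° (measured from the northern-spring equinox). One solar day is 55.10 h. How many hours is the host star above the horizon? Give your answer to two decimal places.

31.65 h

Solar declination: sin δ = sin ε · sin λ_s = sin 64.30° × sin 321.9° = -0.55600, so δ = -33.779°.
cos H₀ = −tan φ · tan δ = −tan(-19.1°) × tan(-33.779°) = -0.2316, so H₀ = 1.8046 rad = 103.39°.
Daylight = 2H₀/(2π) × 55.10 h = (1.8046/π) × 55.10 = 31.65 h.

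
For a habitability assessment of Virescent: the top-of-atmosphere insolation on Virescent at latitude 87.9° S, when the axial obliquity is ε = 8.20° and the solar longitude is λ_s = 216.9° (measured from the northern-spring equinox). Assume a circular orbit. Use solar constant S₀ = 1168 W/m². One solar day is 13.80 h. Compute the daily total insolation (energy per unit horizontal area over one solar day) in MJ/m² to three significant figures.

4.97 MJ/m²

Solar declination: sin δ = sin ε · sin λ_s = sin 8.20° × sin 216.9° = -0.08564, so δ = -4.913°.
cos H₀ = −tan(-87.9°) tan(-4.913°) = -2.3441 ≤ −1 ⇒ polar day, H₀ = π.
Bracket: H₀ sin φ sin δ + cos φ cos δ sin H₀ = 3.1416×-0.99933×-0.08564 + 0.03664×0.99633×0.00000 = 0.268866 + 0.000000 = 0.268866.
Q̄ = (S₀/π) × [bracket] = (1168/π) × 0.268866 = 99.961 W/m².
Daily total = Q̄ × 13.80 h × 3600 s/h = 99.961 × 13.80 × 3600 / 10⁶ = 4.966 MJ/m².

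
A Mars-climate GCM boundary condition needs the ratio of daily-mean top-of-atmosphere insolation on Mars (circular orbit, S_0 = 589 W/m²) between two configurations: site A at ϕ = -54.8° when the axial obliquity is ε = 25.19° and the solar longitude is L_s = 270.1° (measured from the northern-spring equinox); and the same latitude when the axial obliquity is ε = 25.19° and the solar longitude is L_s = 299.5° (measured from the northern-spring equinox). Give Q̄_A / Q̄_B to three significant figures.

Q̄_A / Q̄_B ≈ 1.08

— Configuration A (ϕ=-54.8°):
Solar declination: sin δ = sin ε · sin L_s = sin 25.19° × sin 270.1° = -0.42562, so δ = -25.190°.
cos h₀ = −tan(-54.8°) tan(-25.190°) = -0.6668, h₀ = 2.3007 rad.
Bracket: h₀ sin ϕ sin δ + cos ϕ cos δ sin h₀ = 2.3007×-0.81714×-0.42562 + 0.57643×0.90490×0.74527 = 0.800163 + 0.388741 = 1.188904.
Q̄ = (S_0/π) × [bracket] = (589/π) × 1.188904 = 222.90 W/m².
— Configuration B (ϕ=-54.8°):
Solar declination: sin δ = sin ε · sin L_s = sin 25.19° × sin 299.5° = -0.37044, so δ = -21.743°.
cos h₀ = −tan(-54.8°) tan(-21.743°) = -0.5654, h₀ = 2.1717 rad.
Bracket: h₀ sin ϕ sin δ + cos ϕ cos δ sin h₀ = 2.1717×-0.81714×-0.37044 + 0.57643×0.92886×0.82485 = 0.657377 + 0.441643 = 1.099020.
Q̄ = (S_0/π) × [bracket] = (589/π) × 1.099020 = 206.05 W/m².
Ratio Q̄_A / Q̄_B = 222.90 / 206.05 = 1.082.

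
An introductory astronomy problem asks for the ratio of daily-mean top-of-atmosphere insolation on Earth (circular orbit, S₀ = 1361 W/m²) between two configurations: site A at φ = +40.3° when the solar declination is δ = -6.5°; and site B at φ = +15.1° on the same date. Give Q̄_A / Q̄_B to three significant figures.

— Configuration A (φ=+40.3°):
cos H₀ = −tan(+40.3°) tan(-6.500°) = 0.0966, H₀ = 1.4740 rad.
Bracket: H₀ sin φ sin δ + cos φ cos δ sin H₀ = 1.4740×0.64679×-0.11320 + 0.76267×0.99357×0.99532 = -0.107921 + 0.754220 = 0.646299.
Q̄ = (S₀/π) × [bracket] = (1361/π) × 0.646299 = 279.99 W/m².
— Configuration B (φ=+15.1°):
cos H₀ = −tan(+15.1°) tan(-6.500°) = 0.0307, H₀ = 1.5400 rad.
Bracket: H₀ sin φ sin δ + cos φ cos δ sin H₀ = 1.5400×0.26050×-0.11320 + 0.96547×0.99357×0.99953 = -0.045412 + 0.958811 = 0.913399.
Q̄ = (S₀/π) × [bracket] = (1361/π) × 0.913399 = 395.70 W/m².
Ratio Q̄_A / Q̄_B = 279.99 / 395.70 = 0.7076.

Q̄_A / Q̄_B ≈ 0.708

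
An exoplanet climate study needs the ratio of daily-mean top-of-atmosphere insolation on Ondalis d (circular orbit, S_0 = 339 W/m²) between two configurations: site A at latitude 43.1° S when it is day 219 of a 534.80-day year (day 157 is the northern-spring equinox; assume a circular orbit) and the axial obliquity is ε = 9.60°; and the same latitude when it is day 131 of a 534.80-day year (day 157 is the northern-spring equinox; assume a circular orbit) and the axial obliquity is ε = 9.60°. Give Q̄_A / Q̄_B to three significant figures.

Q̄_A / Q̄_B ≈ 0.779

— Configuration A (ϕ=-43.1°):
Solar longitude: L_s = 360° × (219 − 157)/534.80 = 41.735°.
sin δ = sin 9.60° × sin 41.735° = 0.11102, so δ = +6.374°.
cos h₀ = −tan(-43.1°) tan(+6.374°) = 0.1045, h₀ = 1.4661 rad.
Bracket: h₀ sin ϕ sin δ + cos ϕ cos δ sin h₀ = 1.4661×-0.68327×0.11102 + 0.73016×0.99382×0.99452 = -0.111213 + 0.721671 = 0.610458.
Q̄ = (S_0/π) × [bracket] = (339/π) × 0.610458 = 65.873 W/m².
— Configuration B (ϕ=-43.1°):
Solar longitude: L_s = 360° × (131 − 157)/534.80 = -17.502°, i.e. -17.502° + 360° = 342.498°.
sin δ = sin 9.60° × sin 342.498° = -0.05015, so δ = -2.875°.
cos h₀ = −tan(-43.1°) tan(-2.875°) = -0.0470, h₀ = 1.6178 rad.
Bracket: h₀ sin ϕ sin δ + cos ϕ cos δ sin h₀ = 1.6178×-0.68327×-0.05015 + 0.73016×0.99874×0.99890 = 0.055436 + 0.728438 = 0.783874.
Q̄ = (S_0/π) × [bracket] = (339/π) × 0.783874 = 84.586 W/m².
Ratio Q̄_A / Q̄_B = 65.873 / 84.586 = 0.7788.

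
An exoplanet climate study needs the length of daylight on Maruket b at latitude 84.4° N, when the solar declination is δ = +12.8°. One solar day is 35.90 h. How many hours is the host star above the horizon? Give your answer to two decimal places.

Sunrise equation: cos h₀ = −tan ϕ · tan δ = -2.3171 ≤ −1, so the host star never sets (polar day) and h₀ = π.
Daylight = 2h₀/(2π) × 35.90 h = (3.1416/π) × 35.90 = 35.90 h.

35.90 h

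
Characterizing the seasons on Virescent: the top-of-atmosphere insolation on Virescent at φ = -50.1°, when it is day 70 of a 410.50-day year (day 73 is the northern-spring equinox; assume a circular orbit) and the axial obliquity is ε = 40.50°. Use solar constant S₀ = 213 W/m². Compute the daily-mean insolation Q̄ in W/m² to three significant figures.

Q̄ ≈ 45.9 W/m²

Solar longitude: λ_s = 360° × (70 − 73)/410.50 = -2.631°, i.e. -2.631° + 360° = 357.369°.
sin δ = sin 40.50° × sin 357.369° = -0.02981, so δ = -1.708°.
cos H₀ = −tan(-50.1°) tan(-1.708°) = -0.0357, H₀ = 1.6065 rad.
Bracket: H₀ sin φ sin δ + cos φ cos δ sin H₀ = 1.6065×-0.76717×-0.02981 + 0.64145×0.99956×0.99936 = 0.036740 + 0.640757 = 0.677497.
Q̄ = (S₀/π) × [bracket] = (213/π) × 0.677497 = 45.93 W/m².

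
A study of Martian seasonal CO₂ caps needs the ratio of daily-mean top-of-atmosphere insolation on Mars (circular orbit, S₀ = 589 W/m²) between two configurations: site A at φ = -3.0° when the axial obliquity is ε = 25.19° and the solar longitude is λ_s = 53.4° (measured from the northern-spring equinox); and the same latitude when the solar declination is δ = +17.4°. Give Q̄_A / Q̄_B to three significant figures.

— Configuration A (φ=-3.0°):
Solar declination: sin δ = sin ε · sin λ_s = sin 25.19° × sin 53.4° = 0.34170, so δ = +19.980°.
cos H₀ = −tan(-3.0°) tan(+19.980°) = 0.0191, H₀ = 1.5517 rad.
Bracket: H₀ sin φ sin δ + cos φ cos δ sin H₀ = 1.5517×-0.05234×0.34170 + 0.99863×0.93981×0.99982 = -0.027751 + 0.938354 = 0.910603.
Q̄ = (S₀/π) × [bracket] = (589/π) × 0.910603 = 170.72 W/m².
— Configuration B (φ=-3.0°):
cos H₀ = −tan(-3.0°) tan(+17.400°) = 0.0164, H₀ = 1.5544 rad.
Bracket: H₀ sin φ sin δ + cos φ cos δ sin H₀ = 1.5544×-0.05234×0.29904 + 0.99863×0.95424×0.99987 = -0.024329 + 0.952809 = 0.928480.
Q̄ = (S₀/π) × [bracket] = (589/π) × 0.928480 = 174.08 W/m².
Ratio Q̄_A / Q̄_B = 170.72 / 174.08 = 0.9807.

Q̄_A / Q̄_B ≈ 0.981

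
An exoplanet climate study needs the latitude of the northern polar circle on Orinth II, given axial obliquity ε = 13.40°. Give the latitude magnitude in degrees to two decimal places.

76.60°

The polar circle is the lowest latitude that experiences at least one full rotation of continuous daylight at the northern-summer solstice; it lies at |ϕ| = 90° − ε = 90° − 13.40° = 76.60°.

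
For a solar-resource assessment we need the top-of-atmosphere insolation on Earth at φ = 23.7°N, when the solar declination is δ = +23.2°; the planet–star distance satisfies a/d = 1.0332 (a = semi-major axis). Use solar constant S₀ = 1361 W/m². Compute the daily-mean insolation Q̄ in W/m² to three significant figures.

cos H₀ = −tan(+23.7°) tan(+23.200°) = -0.1881, H₀ = 1.7601 rad.
Bracket: H₀ sin φ sin δ + cos φ cos δ sin H₀ = 1.7601×0.40195×0.39394 + 0.91566×0.91914×0.98214 = 0.278702 + 0.826588 = 1.105290.
Inverse-square distance factor (a/d)² = 1.0332² = 1.067502.
Q̄ = (S₀/π) × 1.067502 × [bracket] = (1361/π) × 1.067502 × 1.105290 = 511.2 W/m².

Q̄ ≈ 511 W/m²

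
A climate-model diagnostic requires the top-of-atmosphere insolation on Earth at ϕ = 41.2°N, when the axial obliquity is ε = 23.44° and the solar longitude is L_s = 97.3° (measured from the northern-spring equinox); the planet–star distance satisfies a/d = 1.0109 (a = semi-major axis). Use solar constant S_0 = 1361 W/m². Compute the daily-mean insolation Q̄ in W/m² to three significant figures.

Solar declination: sin δ = sin ε · sin L_s = sin 23.44° × sin 97.3° = 0.39456, so δ = +23.239°.
cos h₀ = −tan(+41.2°) tan(+23.239°) = -0.3759, h₀ = 1.9562 rad.
Bracket: h₀ sin ϕ sin δ + cos ϕ cos δ sin h₀ = 1.9562×0.65869×0.39456 + 0.75241×0.91887×0.92665 = 0.508402 + 0.640655 = 1.149057.
Inverse-square distance factor (a/d)² = 1.0109² = 1.021919.
Q̄ = (S_0/π) × 1.021919 × [bracket] = (1361/π) × 1.021919 × 1.149057 = 508.7 W/m².

Q̄ ≈ 509 W/m²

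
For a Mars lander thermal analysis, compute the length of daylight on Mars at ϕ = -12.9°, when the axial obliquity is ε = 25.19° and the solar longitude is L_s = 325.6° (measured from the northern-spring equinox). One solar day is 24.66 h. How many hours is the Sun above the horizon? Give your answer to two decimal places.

Solar declination: sin δ = sin ε · sin L_s = sin 25.19° × sin 325.6° = -0.24046, so δ = -13.914°.
cos h₀ = −tan ϕ · tan δ = −tan(-12.9°) × tan(-13.914°) = -0.0567, so h₀ = 1.6276 rad = 93.25°.
Daylight = 2h₀/(2π) × 24.66 h = (1.6276/π) × 24.66 = 12.78 h.

12.78 h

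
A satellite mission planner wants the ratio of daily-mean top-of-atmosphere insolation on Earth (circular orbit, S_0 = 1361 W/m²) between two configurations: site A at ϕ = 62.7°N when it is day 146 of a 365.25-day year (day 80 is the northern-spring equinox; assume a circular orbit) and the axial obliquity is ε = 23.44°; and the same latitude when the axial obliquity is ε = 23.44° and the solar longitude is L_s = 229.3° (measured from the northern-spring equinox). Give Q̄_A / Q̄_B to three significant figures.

— Configuration A (ϕ=+62.7°):
Solar longitude: L_s = 360° × (146 − 80)/365.25 = 65.051°.
sin δ = sin 23.44° × sin 65.051° = 0.36067, so δ = +21.141°.
cos h₀ = −tan(+62.7°) tan(+21.141°) = -0.7492, h₀ = 2.4177 rad.
Bracket: h₀ sin ϕ sin δ + cos ϕ cos δ sin h₀ = 2.4177×0.88862×0.36067 + 0.45865×0.93269×0.66233 = 0.774869 + 0.283330 = 1.058199.
Q̄ = (S_0/π) × [bracket] = (1361/π) × 1.058199 = 458.43 W/m².
— Configuration B (ϕ=+62.7°):
Solar declination: sin δ = sin ε · sin L_s = sin 23.44° × sin 229.3° = -0.30158, so δ = -17.552°.
cos h₀ = −tan(+62.7°) tan(-17.552°) = 0.6128, h₀ = 0.9112 rad.
Bracket: h₀ sin ϕ sin δ + cos ϕ cos δ sin h₀ = 0.9112×0.88862×-0.30158 + 0.45865×0.95344×0.79022 = -0.244193 + 0.345559 = 0.101366.
Q̄ = (S_0/π) × [bracket] = (1361/π) × 0.101366 = 43.914 W/m².
Ratio Q̄_A / Q̄_B = 458.43 / 43.914 = 10.44.

Q̄_A / Q̄_B ≈ 10.4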